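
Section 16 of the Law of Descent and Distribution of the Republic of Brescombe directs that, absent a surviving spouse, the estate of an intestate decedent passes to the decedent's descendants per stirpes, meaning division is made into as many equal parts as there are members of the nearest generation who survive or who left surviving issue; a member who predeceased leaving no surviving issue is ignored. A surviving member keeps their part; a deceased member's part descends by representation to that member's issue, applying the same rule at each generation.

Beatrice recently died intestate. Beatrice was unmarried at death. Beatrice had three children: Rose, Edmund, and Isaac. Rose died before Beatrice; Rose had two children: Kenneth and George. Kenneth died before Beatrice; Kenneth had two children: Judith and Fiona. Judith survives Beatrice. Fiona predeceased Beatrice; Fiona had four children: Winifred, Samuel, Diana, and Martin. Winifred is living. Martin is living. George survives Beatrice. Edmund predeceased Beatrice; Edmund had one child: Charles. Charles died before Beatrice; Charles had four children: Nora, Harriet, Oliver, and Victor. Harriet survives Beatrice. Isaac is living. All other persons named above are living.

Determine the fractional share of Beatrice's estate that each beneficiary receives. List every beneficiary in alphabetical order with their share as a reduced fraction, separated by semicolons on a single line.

There is no surviving spouse, so the entire estate passes to Beatrice's descendants per stirpes.
The estate is divided into 3 equal shares of 1/3 among Rose, Edmund, Isaac.
Rose predeceased; the 1/3 allotted to Rose's branch passes to Rose's issue by representation.
The 1/3 is divided into 2 equal shares of 1/6 among Kenneth, George.
Kenneth predeceased; the 1/6 allotted to Kenneth's branch passes to Kenneth's issue by representation.
The 1/6 is divided into 2 equal shares of 1/12 among Judith, Fiona.
Judith is living and takes 1/12.
Fiona predeceased; the 1/12 allotted to Fiona's branch passes to Fiona's issue by representation.
The 1/12 is divided into 4 equal shares of 1/48 among Winifred, Samuel, Diana, Martin.
Winifred is living and takes 1/48.
Samuel is living and takes 1/48.
Diana is living and takes 1/48.
Martin is living and takes 1/48.
George is living and takes 1/6.
Edmund predeceased; the 1/3 allotted to Edmund's branch passes to Edmund's issue by representation.
Charles's line is the sole branch at this level, so the full 1/3 passes to Charles's issue by representation.
The 1/3 is divided into 4 equal shares of 1/12 among Nora, Harriet, Oliver, Victor.
Nora is living and takes 1/12.
Harriet is living and takes 1/12.
Oliver is living and takes 1/12.
Victor is living and takes 1/12.
Isaac is living and takes 1/3.

Diana 1/48; George 1/6; Harriet 1/12; Isaac 1/3; Judith 1/12; Martin 1/48; Nora 1/12; Oliver 1/12; Samuel 1/48; Victor 1/12; Winifred 1/48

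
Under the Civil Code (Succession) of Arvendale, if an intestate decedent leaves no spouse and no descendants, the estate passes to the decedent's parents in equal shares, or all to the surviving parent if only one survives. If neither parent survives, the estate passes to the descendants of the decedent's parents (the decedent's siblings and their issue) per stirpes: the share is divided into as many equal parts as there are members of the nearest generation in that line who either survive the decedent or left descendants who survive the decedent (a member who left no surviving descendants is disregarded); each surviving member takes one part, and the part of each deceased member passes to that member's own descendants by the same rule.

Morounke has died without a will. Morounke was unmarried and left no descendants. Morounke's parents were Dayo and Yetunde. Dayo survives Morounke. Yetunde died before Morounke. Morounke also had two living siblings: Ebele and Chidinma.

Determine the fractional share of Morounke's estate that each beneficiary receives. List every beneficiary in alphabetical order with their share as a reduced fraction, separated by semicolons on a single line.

Only one parent, Dayo, survives, so Dayo takes the entire estate. The siblings take nothing because a surviving parent has priority.

Dayo 1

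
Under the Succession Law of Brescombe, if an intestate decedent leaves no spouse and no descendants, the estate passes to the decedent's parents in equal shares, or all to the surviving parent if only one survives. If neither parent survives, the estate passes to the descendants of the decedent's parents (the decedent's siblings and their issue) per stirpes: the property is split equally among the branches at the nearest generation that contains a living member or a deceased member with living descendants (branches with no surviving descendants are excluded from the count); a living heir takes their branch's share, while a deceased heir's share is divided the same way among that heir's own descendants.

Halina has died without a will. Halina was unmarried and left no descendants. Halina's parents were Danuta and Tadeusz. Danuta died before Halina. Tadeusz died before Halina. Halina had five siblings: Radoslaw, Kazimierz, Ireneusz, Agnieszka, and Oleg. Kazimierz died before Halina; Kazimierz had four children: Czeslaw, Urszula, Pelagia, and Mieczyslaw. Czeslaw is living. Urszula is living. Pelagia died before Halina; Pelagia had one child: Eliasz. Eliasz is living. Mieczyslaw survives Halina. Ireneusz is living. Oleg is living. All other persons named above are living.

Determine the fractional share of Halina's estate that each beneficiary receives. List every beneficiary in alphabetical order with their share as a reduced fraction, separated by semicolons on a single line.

Agnieszka 1/5; Czeslaw 1/20; Eliasz 1/20; Ireneusz 1/5; Mieczyslaw 1/20; Oleg 1/5; Radoslaw 1/5; Urszula 1/20

Neither parent survives and there are no descendants, so the estate passes to Halina's siblings and their issue per stirpes.
The estate is divided into 5 equal shares of 1/5 among Radoslaw, Kazimierz, Ireneusz, Agnieszka, Oleg.
Radoslaw is living and takes 1/5.
Kazimierz predeceased; the 1/5 allotted to Kazimierz's branch passes to Kazimierz's issue by representation.
The 1/5 is divided into 4 equal shares of 1/20 among Czeslaw, Urszula, Pelagia, Mieczyslaw.
Czeslaw is living and takes 1/20.
Urszula is living and takes 1/20.
Pelagia predeceased; the 1/20 allotted to Pelagia's branch passes to Pelagia's issue by representation.
Eliasz is the sole taker at this level and receives the full 1/20.
Mieczyslaw is living and takes 1/20.
Ireneusz is living and takes 1/5.
Agnieszka is living and takes 1/5.
Oleg is living and takes 1/5.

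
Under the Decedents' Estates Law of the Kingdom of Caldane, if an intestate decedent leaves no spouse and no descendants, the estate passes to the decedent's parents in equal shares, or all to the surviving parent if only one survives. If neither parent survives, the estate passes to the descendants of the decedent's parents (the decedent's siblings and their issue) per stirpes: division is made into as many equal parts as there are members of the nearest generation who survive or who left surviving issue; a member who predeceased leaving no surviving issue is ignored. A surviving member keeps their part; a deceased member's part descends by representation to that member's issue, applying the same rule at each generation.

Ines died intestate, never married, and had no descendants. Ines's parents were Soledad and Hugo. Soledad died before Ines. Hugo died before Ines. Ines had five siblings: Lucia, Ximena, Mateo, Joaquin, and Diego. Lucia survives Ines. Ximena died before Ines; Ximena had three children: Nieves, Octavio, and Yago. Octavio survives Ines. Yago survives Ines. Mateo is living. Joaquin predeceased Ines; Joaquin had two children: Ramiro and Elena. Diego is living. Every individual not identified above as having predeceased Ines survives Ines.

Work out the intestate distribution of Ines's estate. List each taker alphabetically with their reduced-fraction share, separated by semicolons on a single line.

Diego 1/5; Elena 1/10; Lucia 1/5; Mateo 1/5; Nieves 1/15; Octavio 1/15; Ramiro 1/10; Yago 1/15

Neither parent survives and there are no descendants, so the estate passes to Ines's siblings and their issue per stirpes.
The estate is divided into 5 equal shares of 1/5 among Lucia, Ximena, Mateo, Joaquin, Diego.
Lucia is living and takes 1/5.
Ximena predeceased; the 1/5 allotted to Ximena's branch passes to Ximena's issue by representation.
The 1/5 is divided into 3 equal shares of 1/15 among Nieves, Octavio, Yago.
Nieves is living and takes 1/15.
Octavio is living and takes 1/15.
Yago is living and takes 1/15.
Mateo is living and takes 1/5.
Joaquin predeceased; the 1/5 allotted to Joaquin's branch passes to Joaquin's issue by representation.
The 1/5 is divided into 2 equal shares of 1/10 among Ramiro, Elena.
Ramiro is living and takes 1/10.
Elena is living and takes 1/10.
Diego is living and takes 1/5.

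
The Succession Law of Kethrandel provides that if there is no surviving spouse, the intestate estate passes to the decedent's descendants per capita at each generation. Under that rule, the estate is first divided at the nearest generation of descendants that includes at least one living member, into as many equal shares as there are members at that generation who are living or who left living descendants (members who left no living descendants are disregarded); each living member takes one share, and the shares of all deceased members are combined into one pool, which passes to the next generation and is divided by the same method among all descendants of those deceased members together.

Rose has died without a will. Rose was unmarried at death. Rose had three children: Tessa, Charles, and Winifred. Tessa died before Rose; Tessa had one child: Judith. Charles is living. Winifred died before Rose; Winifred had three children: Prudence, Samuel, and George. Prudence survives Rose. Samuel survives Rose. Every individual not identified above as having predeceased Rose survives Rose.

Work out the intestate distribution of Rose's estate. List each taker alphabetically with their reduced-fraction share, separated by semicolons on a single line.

There is no surviving spouse, so the entire estate passes to Rose's descendants per capita at each generation.
At generation 1 (Tessa, Charles, Winifred) there are 3 shares of (1)/3 = 1/3 each.
Living: Charles — each takes 1/3.
Deceased: Tessa and Winifred. Their combined 2/3 is pooled and carried to generation 2.
At generation 2 (Judith, Prudence, Samuel, George) there are 4 shares of (2/3)/4 = 1/6 each.
Living: Judith, Prudence, Samuel, and George — each takes 1/6.

Charles 1/3; George 1/6; Judith 1/6; Prudence 1/6; Samuel 1/6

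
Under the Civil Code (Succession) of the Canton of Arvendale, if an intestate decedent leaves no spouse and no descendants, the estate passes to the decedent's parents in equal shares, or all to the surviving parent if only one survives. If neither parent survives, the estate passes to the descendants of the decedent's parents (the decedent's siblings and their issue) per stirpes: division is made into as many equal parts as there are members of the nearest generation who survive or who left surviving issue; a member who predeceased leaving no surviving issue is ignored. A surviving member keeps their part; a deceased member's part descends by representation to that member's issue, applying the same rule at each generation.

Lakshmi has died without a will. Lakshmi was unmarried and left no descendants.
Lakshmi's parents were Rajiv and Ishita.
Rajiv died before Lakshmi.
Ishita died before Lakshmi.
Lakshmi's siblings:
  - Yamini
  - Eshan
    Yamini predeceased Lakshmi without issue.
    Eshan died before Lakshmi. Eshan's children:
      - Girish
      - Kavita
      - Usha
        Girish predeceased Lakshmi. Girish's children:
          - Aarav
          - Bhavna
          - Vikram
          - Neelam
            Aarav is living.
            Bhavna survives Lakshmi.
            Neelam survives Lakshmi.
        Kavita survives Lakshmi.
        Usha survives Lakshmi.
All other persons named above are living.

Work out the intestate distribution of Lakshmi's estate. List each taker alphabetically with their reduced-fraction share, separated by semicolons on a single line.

Aarav 1/12; Bhavna 1/12; Kavita 1/3; Neelam 1/12; Usha 1/3; Vikram 1/12

Neither parent survives and there are no descendants, so the estate passes to Lakshmi's siblings and their issue per stirpes.
Yamini left no surviving issue, so that branch lapses and is disregarded.
Eshan's line is the sole branch at this level, so the full 1 passes to Eshan's issue by representation.
The estate is divided into 3 equal shares of 1/3 among Girish, Kavita, Usha.
Girish predeceased; the 1/3 allotted to Girish's branch passes to Girish's issue by representation.
The 1/3 is divided into 4 equal shares of 1/12 among Aarav, Bhavna, Vikram, Neelam.
Aarav is living and takes 1/12.
Bhavna is living and takes 1/12.
Vikram is living and takes 1/12.
Neelam is living and takes 1/12.
Kavita is living and takes 1/3.
Usha is living and takes 1/3.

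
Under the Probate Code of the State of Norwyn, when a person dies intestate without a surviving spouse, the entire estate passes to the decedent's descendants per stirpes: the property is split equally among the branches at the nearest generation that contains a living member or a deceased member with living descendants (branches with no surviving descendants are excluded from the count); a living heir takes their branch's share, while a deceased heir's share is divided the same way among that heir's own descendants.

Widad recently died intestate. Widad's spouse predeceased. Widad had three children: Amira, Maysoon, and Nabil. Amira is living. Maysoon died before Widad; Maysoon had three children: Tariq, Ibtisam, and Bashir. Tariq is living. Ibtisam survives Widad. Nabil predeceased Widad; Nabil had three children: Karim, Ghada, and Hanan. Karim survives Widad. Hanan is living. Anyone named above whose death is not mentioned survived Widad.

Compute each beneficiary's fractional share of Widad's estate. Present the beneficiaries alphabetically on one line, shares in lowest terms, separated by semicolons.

Amira 1/3; Bashir 1/9; Ghada 1/9; Hanan 1/9; Ibtisam 1/9; Karim 1/9; Tariq 1/9

There is no surviving spouse, so the entire estate passes to Widad's descendants per stirpes.
The estate is divided into 3 equal shares of 1/3 among Amira, Maysoon, Nabil.
Amira is living and takes 1/3.
Maysoon predeceased; the 1/3 allotted to Maysoon's branch passes to Maysoon's issue by representation.
The 1/3 is divided into 3 equal shares of 1/9 among Tariq, Ibtisam, Bashir.
Tariq is living and takes 1/9.
Ibtisam is living and takes 1/9.
Bashir is living and takes 1/9.
Nabil predeceased; the 1/3 allotted to Nabil's branch passes to Nabil's issue by representation.
The 1/3 is divided into 3 equal shares of 1/9 among Karim, Ghada, Hanan.
Karim is living and takes 1/9.
Ghada is living and takes 1/9.
Hanan is living and takes 1/9.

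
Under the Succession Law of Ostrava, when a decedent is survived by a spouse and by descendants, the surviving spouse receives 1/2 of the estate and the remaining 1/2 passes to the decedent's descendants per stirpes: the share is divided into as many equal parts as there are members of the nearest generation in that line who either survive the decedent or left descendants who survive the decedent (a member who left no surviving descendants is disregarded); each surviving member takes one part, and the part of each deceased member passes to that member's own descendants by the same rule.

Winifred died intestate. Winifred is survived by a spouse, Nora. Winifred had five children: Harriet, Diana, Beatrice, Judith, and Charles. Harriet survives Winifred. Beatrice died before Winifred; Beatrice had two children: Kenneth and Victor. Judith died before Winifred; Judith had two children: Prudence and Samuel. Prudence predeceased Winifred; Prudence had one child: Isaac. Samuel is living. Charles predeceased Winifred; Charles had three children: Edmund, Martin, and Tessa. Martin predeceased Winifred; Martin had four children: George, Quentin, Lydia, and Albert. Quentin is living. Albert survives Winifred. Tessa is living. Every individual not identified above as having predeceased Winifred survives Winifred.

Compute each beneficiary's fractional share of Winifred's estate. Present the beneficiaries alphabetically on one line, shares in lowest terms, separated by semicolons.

Nora, as surviving spouse, takes 1/2.
The remaining 1/2 passes to Winifred's descendants per stirpes.
The 1/2 is divided into 5 equal shares of 1/10 among Harriet, Diana, Beatrice, Judith, Charles.
Harriet is living and takes 1/10.
Diana is living and takes 1/10.
Beatrice predeceased; the 1/10 allotted to Beatrice's branch passes to Beatrice's issue by representation.
The 1/10 is divided into 2 equal shares of 1/20 among Kenneth, Victor.
Kenneth is living and takes 1/20.
Victor is living and takes 1/20.
Judith predeceased; the 1/10 allotted to Judith's branch passes to Judith's issue by representation.
The 1/10 is divided into 2 equal shares of 1/20 among Prudence, Samuel.
Prudence predeceased; the 1/20 allotted to Prudence's branch passes to Prudence's issue by representation.
Isaac is the sole taker at this level and receives the full 1/20.
Samuel is living and takes 1/20.
Charles predeceased; the 1/10 allotted to Charles's branch passes to Charles's issue by representation.
The 1/10 is divided into 3 equal shares of 1/30 among Edmund, Martin, Tessa.
Edmund is living and takes 1/30.
Martin predeceased; the 1/30 allotted to Martin's branch passes to Martin's issue by representation.
The 1/30 is divided into 4 equal shares of 1/120 among George, Quentin, Lydia, Albert.
George is living and takes 1/120.
Quentin is living and takes 1/120.
Lydia is living and takes 1/120.
Albert is living and takes 1/120.
Tessa is living and takes 1/30.

Albert 1/120; Diana 1/10; Edmund 1/30; George 1/120; Harriet 1/10; Isaac 1/20; Kenneth 1/20; Lydia 1/120; Nora 1/2; Quentin 1/120; Samuel 1/20; Tessa 1/30; Victor 1/20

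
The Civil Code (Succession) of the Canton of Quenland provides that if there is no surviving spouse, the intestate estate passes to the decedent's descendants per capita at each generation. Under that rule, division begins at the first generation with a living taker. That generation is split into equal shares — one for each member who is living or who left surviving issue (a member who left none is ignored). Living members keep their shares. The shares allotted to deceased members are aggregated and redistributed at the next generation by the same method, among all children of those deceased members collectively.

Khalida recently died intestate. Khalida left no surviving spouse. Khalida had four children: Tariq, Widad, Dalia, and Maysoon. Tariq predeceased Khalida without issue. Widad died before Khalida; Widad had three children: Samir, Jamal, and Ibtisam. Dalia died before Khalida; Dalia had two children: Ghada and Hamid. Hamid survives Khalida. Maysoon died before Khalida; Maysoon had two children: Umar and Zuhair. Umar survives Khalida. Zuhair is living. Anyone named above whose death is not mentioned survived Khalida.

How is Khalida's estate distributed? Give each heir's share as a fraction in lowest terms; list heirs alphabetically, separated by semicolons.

There is no surviving spouse, so the entire estate passes to Khalida's descendants per capita at each generation.
No one at generation 1 (Widad, Dalia, Maysoon) is living; moving to the next generation.
At generation 2 (Samir, Jamal, Ibtisam, Ghada, Hamid, Umar, Zuhair) there are 7 shares of (1)/7 = 1/7 each.
Living: Samir, Jamal, Ibtisam, Ghada, Hamid, Umar, and Zuhair — each takes 1/7.

Ghada 1/7; Hamid 1/7; Ibtisam 1/7; Jamal 1/7; Samir 1/7; Umar 1/7; Zuhair 1/7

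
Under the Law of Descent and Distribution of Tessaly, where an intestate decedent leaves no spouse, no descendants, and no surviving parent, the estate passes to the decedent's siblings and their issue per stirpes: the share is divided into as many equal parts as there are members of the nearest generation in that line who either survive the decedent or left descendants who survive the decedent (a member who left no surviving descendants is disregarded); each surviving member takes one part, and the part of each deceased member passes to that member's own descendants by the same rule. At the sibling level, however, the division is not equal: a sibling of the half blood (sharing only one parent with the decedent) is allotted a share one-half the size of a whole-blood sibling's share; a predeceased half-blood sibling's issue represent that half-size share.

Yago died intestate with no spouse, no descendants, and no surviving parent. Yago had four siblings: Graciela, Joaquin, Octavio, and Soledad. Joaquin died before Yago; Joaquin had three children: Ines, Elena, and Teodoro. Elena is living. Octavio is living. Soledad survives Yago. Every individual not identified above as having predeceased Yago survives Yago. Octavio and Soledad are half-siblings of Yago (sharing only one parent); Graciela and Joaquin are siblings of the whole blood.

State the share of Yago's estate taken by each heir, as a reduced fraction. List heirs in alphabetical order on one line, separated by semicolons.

Elena 1/9; Graciela 1/3; Ines 1/9; Octavio 1/6; Soledad 1/6; Teodoro 1/9

No spouse, descendants, or parent survives, so the estate passes to Yago's siblings per stirpes.
Half-blood siblings count for one-half the weight of whole-blood siblings at the initial division.
Dividing 1 in proportion to weights (total weight 3): Graciela (weight 1) → 1/3; Joaquin (weight 1) → 1/3; Octavio (weight 1/2) → 1/6; Soledad (weight 1/2) → 1/6.
Graciela is living and takes 1/3.
Joaquin predeceased; the 1/3 allotted to Joaquin's branch passes to Joaquin's issue by representation.
The 1/3 is divided into 3 equal shares of 1/9 among Ines, Elena, Teodoro.
Ines is living and takes 1/9.
Elena is living and takes 1/9.
Teodoro is living and takes 1/9.
Octavio is living and takes 1/6.
Soledad is living and takes 1/6.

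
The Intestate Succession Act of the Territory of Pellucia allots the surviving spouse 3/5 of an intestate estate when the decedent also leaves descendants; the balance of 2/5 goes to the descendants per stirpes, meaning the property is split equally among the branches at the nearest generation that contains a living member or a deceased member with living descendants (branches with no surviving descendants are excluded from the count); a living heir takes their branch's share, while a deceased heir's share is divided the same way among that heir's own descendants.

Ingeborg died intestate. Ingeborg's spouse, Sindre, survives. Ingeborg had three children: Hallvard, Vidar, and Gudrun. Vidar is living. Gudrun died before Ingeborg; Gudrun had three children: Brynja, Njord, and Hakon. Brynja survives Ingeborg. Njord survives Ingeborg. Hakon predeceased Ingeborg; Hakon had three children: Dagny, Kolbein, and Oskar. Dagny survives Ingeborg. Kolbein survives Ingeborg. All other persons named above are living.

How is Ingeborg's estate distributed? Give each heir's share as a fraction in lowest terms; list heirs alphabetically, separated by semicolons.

Brynja 2/45; Dagny 2/135; Hallvard 2/15; Kolbein 2/135; Njord 2/45; Oskar 2/135; Sindre 3/5; Vidar 2/15

Sindre, as surviving spouse, takes 3/5.
The remaining 2/5 passes to Ingeborg's descendants per stirpes.
The 2/5 is divided into 3 equal shares of 2/15 among Hallvard, Vidar, Gudrun.
Hallvard is living and takes 2/15.
Vidar is living and takes 2/15.
Gudrun predeceased; the 2/15 allotted to Gudrun's branch passes to Gudrun's issue by representation.
The 2/15 is divided into 3 equal shares of 2/45 among Brynja, Njord, Hakon.
Brynja is living and takes 2/45.
Njord is living and takes 2/45.
Hakon predeceased; the 2/45 allotted to Hakon's branch passes to Hakon's issue by representation.
The 2/45 is divided into 3 equal shares of 2/135 among Dagny, Kolbein, Oskar.
Dagny is living and takes 2/135.
Kolbein is living and takes 2/135.
Oskar is living and takes 2/135.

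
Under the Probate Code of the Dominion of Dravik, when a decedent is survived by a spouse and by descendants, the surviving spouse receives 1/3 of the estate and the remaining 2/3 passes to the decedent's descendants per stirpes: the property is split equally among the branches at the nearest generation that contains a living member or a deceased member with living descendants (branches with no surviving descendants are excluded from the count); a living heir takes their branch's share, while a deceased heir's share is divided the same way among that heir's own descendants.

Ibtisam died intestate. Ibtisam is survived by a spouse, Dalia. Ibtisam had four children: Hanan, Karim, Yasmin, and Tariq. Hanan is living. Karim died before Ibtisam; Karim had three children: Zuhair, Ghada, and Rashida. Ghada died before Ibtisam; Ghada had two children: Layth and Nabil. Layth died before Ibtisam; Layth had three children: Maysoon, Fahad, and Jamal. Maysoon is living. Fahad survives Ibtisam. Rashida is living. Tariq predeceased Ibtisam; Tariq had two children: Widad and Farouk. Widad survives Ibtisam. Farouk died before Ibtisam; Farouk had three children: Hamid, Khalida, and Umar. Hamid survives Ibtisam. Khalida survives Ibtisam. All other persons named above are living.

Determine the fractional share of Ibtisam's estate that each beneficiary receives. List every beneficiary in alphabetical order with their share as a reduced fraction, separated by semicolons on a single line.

Dalia, as surviving spouse, takes 1/3.
The remaining 2/3 passes to Ibtisam's descendants per stirpes.
The 2/3 is divided into 4 equal shares of 1/6 among Hanan, Karim, Yasmin, Tariq.
Hanan is living and takes 1/6.
Karim predeceased; the 1/6 allotted to Karim's branch passes to Karim's issue by representation.
The 1/6 is divided into 3 equal shares of 1/18 among Zuhair, Ghada, Rashida.
Zuhair is living and takes 1/18.
Ghada predeceased; the 1/18 allotted to Ghada's branch passes to Ghada's issue by representation.
The 1/18 is divided into 2 equal shares of 1/36 among Layth, Nabil.
Layth predeceased; the 1/36 allotted to Layth's branch passes to Layth's issue by representation.
The 1/36 is divided into 3 equal shares of 1/108 among Maysoon, Fahad, Jamal.
Maysoon is living and takes 1/108.
Fahad is living and takes 1/108.
Jamal is living and takes 1/108.
Nabil is living and takes 1/36.
Rashida is living and takes 1/18.
Yasmin is living and takes 1/6.
Tariq predeceased; the 1/6 allotted to Tariq's branch passes to Tariq's issue by representation.
The 1/6 is divided into 2 equal shares of 1/12 among Widad, Farouk.
Widad is living and takes 1/12.
Farouk predeceased; the 1/12 allotted to Farouk's branch passes to Farouk's issue by representation.
The 1/12 is divided into 3 equal shares of 1/36 among Hamid, Khalida, Umar.
Hamid is living and takes 1/36.
Khalida is living and takes 1/36.
Umar is living and takes 1/36.

Dalia 1/3; Fahad 1/108; Hamid 1/36; Hanan 1/6; Jamal 1/108; Khalida 1/36; Maysoon 1/108; Nabil 1/36; Rashida 1/18; Umar 1/36; Widad 1/12; Yasmin 1/6; Zuhair 1/18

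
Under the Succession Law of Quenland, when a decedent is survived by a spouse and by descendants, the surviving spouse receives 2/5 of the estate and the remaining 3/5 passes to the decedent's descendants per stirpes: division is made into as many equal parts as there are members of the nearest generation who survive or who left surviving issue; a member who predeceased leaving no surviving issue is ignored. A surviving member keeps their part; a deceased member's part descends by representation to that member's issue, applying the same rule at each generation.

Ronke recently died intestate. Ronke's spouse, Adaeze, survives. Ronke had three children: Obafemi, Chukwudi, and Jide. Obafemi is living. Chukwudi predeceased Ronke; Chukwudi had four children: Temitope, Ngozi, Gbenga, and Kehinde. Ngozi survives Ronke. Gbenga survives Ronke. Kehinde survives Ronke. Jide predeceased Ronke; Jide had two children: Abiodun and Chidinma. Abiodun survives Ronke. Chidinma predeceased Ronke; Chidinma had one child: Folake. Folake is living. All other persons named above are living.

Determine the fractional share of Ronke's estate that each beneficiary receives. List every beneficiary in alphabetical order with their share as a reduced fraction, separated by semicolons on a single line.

Abiodun 1/10; Adaeze 2/5; Folake 1/10; Gbenga 1/20; Kehinde 1/20; Ngozi 1/20; Obafemi 1/5; Temitope 1/20

Adaeze, as surviving spouse, takes 2/5.
The remaining 3/5 passes to Ronke's descendants per stirpes.
The 3/5 is divided into 3 equal shares of 1/5 among Obafemi, Chukwudi, Jide.
Obafemi is living and takes 1/5.
Chukwudi predeceased; the 1/5 allotted to Chukwudi's branch passes to Chukwudi's issue by representation.
The 1/5 is divided into 4 equal shares of 1/20 among Temitope, Ngozi, Gbenga, Kehinde.
Temitope is living and takes 1/20.
Ngozi is living and takes 1/20.
Gbenga is living and takes 1/20.
Kehinde is living and takes 1/20.
Jide predeceased; the 1/5 allotted to Jide's branch passes to Jide's issue by representation.
The 1/5 is divided into 2 equal shares of 1/10 among Abiodun, Chidinma.
Abiodun is living and takes 1/10.
Chidinma predeceased; the 1/10 allotted to Chidinma's branch passes to Chidinma's issue by representation.
Folake is the sole taker at this level and receives the full 1/10.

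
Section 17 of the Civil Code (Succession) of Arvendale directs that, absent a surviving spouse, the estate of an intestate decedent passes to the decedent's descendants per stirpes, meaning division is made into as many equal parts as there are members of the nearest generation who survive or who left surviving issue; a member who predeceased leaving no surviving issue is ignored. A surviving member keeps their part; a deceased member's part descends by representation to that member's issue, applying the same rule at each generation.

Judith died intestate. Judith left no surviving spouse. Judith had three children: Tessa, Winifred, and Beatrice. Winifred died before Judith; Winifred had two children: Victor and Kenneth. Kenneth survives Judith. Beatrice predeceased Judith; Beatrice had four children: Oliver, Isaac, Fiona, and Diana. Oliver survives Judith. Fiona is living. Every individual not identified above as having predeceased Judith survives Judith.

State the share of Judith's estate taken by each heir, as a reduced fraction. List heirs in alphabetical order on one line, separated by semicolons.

Diana 1/12; Fiona 1/12; Isaac 1/12; Kenneth 1/6; Oliver 1/12; Tessa 1/3; Victor 1/6

There is no surviving spouse, so the entire estate passes to Judith's descendants per stirpes.
The estate is divided into 3 equal shares of 1/3 among Tessa, Winifred, Beatrice.
Tessa is living and takes 1/3.
Winifred predeceased; the 1/3 allotted to Winifred's branch passes to Winifred's issue by representation.
The 1/3 is divided into 2 equal shares of 1/6 among Victor, Kenneth.
Victor is living and takes 1/6.
Kenneth is living and takes 1/6.
Beatrice predeceased; the 1/3 allotted to Beatrice's branch passes to Beatrice's issue by representation.
The 1/3 is divided into 4 equal shares of 1/12 among Oliver, Isaac, Fiona, Diana.
Oliver is living and takes 1/12.
Isaac is living and takes 1/12.
Fiona is living and takes 1/12.
Diana is living and takes 1/12.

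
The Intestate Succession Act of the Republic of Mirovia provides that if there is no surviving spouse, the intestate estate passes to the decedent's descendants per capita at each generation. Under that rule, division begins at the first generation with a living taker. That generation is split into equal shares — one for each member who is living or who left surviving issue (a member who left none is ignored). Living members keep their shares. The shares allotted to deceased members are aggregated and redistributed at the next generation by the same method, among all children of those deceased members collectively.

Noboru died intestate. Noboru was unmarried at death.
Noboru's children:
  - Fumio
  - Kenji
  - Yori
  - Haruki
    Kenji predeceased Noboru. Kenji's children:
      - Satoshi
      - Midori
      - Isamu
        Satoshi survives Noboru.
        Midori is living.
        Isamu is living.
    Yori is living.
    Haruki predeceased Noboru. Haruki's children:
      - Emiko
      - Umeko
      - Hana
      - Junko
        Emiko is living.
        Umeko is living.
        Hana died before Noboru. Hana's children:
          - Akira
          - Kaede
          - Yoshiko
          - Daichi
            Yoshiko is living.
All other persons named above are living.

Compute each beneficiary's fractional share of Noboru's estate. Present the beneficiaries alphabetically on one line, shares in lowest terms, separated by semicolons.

There is no surviving spouse, so the entire estate passes to Noboru's descendants per capita at each generation.
At generation 1 (Fumio, Kenji, Yori, Haruki) there are 4 shares of (1)/4 = 1/4 each.
Living: Fumio and Yori — each takes 1/4.
Deceased: Kenji and Haruki. Their combined 1/2 is pooled and carried to generation 2.
At generation 2 (Satoshi, Midori, Isamu, Emiko, Umeko, Hana, Junko) there are 7 shares of (1/2)/7 = 1/14 each.
Living: Satoshi, Midori, Isamu, Emiko, Umeko, and Junko — each takes 1/14.
Deceased: Hana. That 1/14 share is carried to generation 3.
At generation 3 (Akira, Kaede, Yoshiko, Daichi) there are 4 shares of (1/14)/4 = 1/56 each.
Living: Akira, Kaede, Yoshiko, and Daichi — each takes 1/56.

Akira 1/56; Daichi 1/56; Emiko 1/14; Fumio 1/4; Isamu 1/14; Junko 1/14; Kaede 1/56; Midori 1/14; Satoshi 1/14; Umeko 1/14; Yori 1/4; Yoshiko 1/56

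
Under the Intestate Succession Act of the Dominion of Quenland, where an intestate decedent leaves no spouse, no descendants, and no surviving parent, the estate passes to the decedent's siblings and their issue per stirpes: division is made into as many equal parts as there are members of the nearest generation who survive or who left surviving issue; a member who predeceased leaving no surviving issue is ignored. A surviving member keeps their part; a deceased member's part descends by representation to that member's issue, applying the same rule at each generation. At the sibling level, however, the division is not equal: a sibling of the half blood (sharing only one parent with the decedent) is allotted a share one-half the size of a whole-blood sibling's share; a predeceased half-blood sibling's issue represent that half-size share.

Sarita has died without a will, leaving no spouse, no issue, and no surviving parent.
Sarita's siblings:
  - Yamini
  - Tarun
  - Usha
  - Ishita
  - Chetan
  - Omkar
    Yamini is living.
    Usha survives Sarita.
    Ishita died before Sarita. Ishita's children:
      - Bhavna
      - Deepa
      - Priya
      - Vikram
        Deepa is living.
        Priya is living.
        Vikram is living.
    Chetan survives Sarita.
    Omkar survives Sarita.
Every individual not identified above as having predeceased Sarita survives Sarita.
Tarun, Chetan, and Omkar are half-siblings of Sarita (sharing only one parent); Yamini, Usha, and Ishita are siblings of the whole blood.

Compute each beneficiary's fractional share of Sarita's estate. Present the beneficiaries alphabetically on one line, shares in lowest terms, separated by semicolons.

No spouse, descendants, or parent survives, so the estate passes to Sarita's siblings per stirpes.
Half-blood siblings count for one-half the weight of whole-blood siblings at the initial division.
Dividing 1 in proportion to weights (total weight 9/2): Yamini (weight 1) → 2/9; Tarun (weight 1/2) → 1/9; Usha (weight 1) → 2/9; Ishita (weight 1) → 2/9; Chetan (weight 1/2) → 1/9; Omkar (weight 1/2) → 1/9.
Yamini is living and takes 2/9.
Tarun is living and takes 1/9.
Usha is living and takes 2/9.
Ishita predeceased; the 2/9 allotted to Ishita's branch passes to Ishita's issue by representation.
The 2/9 is divided into 4 equal shares of 1/18 among Bhavna, Deepa, Priya, Vikram.
Bhavna is living and takes 1/18.
Deepa is living and takes 1/18.
Priya is living and takes 1/18.
Vikram is living and takes 1/18.
Chetan is living and takes 1/9.
Omkar is living and takes 1/9.

Bhavna 1/18; Chetan 1/9; Deepa 1/18; Omkar 1/9; Priya 1/18; Tarun 1/9; Usha 2/9; Vikram 1/18; Yamini 2/9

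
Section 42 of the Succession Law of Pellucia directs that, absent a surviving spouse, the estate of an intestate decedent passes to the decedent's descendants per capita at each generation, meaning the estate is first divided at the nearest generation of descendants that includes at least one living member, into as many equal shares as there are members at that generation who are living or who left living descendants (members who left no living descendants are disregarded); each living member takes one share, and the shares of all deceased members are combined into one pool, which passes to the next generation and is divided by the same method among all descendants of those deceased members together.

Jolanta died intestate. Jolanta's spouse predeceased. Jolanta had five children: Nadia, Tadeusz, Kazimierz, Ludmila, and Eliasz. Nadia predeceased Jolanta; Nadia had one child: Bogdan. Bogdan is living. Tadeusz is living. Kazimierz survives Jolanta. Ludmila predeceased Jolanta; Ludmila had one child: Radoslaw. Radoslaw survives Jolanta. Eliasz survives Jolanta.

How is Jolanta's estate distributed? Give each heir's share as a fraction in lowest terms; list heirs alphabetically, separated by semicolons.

There is no surviving spouse, so the entire estate passes to Jolanta's descendants per capita at each generation.
At generation 1 (Nadia, Tadeusz, Kazimierz, Ludmila, Eliasz) there are 5 shares of (1)/5 = 1/5 each.
Living: Tadeusz, Kazimierz, and Eliasz — each takes 1/5.
Deceased: Nadia and Ludmila. Their combined 2/5 is pooled and carried to generation 2.
At generation 2 (Bogdan, Radoslaw) there are 2 shares of (2/5)/2 = 1/5 each.
Living: Bogdan and Radoslaw — each takes 1/5.

Bogdan 1/5; Eliasz 1/5; Kazimierz 1/5; Radoslaw 1/5; Tadeusz 1/5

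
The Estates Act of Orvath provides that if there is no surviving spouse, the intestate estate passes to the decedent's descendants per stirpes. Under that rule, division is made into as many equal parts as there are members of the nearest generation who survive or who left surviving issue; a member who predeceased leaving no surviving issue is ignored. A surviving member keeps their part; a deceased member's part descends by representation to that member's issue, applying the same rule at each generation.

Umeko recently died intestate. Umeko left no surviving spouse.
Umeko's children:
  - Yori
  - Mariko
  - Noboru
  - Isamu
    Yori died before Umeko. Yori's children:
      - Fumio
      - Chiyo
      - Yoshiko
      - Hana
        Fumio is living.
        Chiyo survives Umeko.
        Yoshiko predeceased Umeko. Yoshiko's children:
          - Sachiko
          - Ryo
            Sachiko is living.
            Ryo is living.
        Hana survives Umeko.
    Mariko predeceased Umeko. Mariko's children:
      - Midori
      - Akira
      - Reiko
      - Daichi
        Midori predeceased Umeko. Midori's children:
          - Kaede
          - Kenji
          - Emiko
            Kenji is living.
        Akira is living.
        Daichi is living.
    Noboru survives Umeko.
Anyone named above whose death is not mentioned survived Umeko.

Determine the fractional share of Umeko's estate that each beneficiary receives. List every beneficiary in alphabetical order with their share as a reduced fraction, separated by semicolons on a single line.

Akira 1/16; Chiyo 1/16; Daichi 1/16; Emiko 1/48; Fumio 1/16; Hana 1/16; Isamu 1/4; Kaede 1/48; Kenji 1/48; Noboru 1/4; Reiko 1/16; Ryo 1/32; Sachiko 1/32

There is no surviving spouse, so the entire estate passes to Umeko's descendants per stirpes.
The estate is divided into 4 equal shares of 1/4 among Yori, Mariko, Noboru, Isamu.
Yori predeceased; the 1/4 allotted to Yori's branch passes to Yori's issue by representation.
The 1/4 is divided into 4 equal shares of 1/16 among Fumio, Chiyo, Yoshiko, Hana.
Fumio is living and takes 1/16.
Chiyo is living and takes 1/16.
Yoshiko predeceased; the 1/16 allotted to Yoshiko's branch passes to Yoshiko's issue by representation.
The 1/16 is divided into 2 equal shares of 1/32 among Sachiko, Ryo.
Sachiko is living and takes 1/32.
Ryo is living and takes 1/32.
Hana is living and takes 1/16.
Mariko predeceased; the 1/4 allotted to Mariko's branch passes to Mariko's issue by representation.
The 1/4 is divided into 4 equal shares of 1/16 among Midori, Akira, Reiko, Daichi.
Midori predeceased; the 1/16 allotted to Midori's branch passes to Midori's issue by representation.
The 1/16 is divided into 3 equal shares of 1/48 among Kaede, Kenji, Emiko.
Kaede is living and takes 1/48.
Kenji is living and takes 1/48.
Emiko is living and takes 1/48.
Akira is living and takes 1/16.
Reiko is living and takes 1/16.
Daichi is living and takes 1/16.
Noboru is living and takes 1/4.
Isamu is living and takes 1/4.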